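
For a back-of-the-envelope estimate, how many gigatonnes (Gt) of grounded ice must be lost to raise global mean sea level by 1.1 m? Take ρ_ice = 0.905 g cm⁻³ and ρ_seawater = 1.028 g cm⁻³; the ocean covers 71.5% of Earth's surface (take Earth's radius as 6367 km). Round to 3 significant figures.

≈ 4.12×10^5 Gt

Required water volume = Δh × A = 1.1 m × 3.64×10^14 m² = 4.007×10^14 m³.
ρ_w = 1.028 g cm⁻³ = 1028 kg m⁻³, so the mass of water = 4.007×10^14 m³ × 1028 kg m⁻³ = 4.119×10^17 kg = 4.12×10^5 Gt (and the same mass of ice, by conservation).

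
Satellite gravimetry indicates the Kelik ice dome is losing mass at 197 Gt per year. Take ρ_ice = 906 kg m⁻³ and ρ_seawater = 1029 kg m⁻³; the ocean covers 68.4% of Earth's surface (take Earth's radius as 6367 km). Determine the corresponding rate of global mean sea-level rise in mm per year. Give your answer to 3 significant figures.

≈ 0.549 mm/yr

ρ_w = 1029 kg m⁻³. Annual water volume added = 197 Gt / ρ_w = 1.970×10^14 kg / 1029 kg m⁻³ = 1.914×10^11 m³.
Δh per year = 1.914×10^11 / 3.48×10^14 = 5.49×10^-4 m = 0.549 mm.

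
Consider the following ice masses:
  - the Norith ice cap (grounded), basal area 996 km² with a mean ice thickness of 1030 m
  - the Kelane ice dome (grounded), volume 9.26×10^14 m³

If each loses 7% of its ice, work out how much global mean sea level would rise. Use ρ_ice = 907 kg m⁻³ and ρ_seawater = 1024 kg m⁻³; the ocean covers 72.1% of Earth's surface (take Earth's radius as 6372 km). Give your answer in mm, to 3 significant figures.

≈ 156 mm

Norith: ice volume = 996 km² × 1030 m = 1026 km³; 0.07 × 1026 × (907/1024) = 63.61 km³ of water.
Kelane: 0.07 × 9.26×10^14 m³ × (907/1024) = 5.741×10^13 m³ of water.
Total added water ≈ 5.748×10^13 m³ over 3.68×10^14 m² → Δh = 0.156 m = 156 mm.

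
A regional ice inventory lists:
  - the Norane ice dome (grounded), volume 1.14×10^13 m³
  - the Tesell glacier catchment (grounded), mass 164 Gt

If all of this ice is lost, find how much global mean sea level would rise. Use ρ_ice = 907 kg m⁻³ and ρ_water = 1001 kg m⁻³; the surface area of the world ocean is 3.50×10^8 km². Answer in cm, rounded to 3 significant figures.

≈ 3.00 cm

Norane: 1.14×10^13 m³ × (907/1001) = 1.033×10^13 m³ of water.
Tesell: 164 Gt = 1.640×10^14 kg; dividing by ρ_w = 1001 kg m⁻³ gives 1.638×10^11 m³ of water.
Total added water ≈ 1.049×10^13 m³ over 3.50×10^14 m² → Δh = 0.0300 m = 3.00 cm.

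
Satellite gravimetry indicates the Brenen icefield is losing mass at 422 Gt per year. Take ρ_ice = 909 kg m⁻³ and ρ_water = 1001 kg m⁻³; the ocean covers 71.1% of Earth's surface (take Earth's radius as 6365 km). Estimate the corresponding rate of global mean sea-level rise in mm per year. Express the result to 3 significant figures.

≈ 1.16 mm/yr

ρ_w = 1001 kg m⁻³. Annual water volume added = 422 Gt / ρ_w = 4.220×10^14 kg / 1001 kg m⁻³ = 4.216×10^11 m³.
Δh per year = 4.216×10^11 / 3.62×10^14 = 1.16×10^-3 m = 1.16 mm.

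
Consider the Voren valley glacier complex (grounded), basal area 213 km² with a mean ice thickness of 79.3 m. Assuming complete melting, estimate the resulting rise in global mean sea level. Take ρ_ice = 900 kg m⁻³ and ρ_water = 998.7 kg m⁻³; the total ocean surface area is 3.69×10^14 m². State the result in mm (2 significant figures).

Voren: ice volume = 213 km² × 79.3 m = 16.89 km³; 16.89 × (900/998.7) = 15.22 km³ of water.
Spread over 3.69×10^14 m² of ocean, Δh = 1.522×10^10 / 3.69×10^14 = 4.13×10^-5 m = 0.041 mm.

≈ 0.041 mm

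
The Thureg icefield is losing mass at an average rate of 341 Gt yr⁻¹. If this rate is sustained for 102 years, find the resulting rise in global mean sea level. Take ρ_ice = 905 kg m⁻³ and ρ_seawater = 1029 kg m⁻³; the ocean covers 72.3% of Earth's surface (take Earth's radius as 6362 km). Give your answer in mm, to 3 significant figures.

Total mass lost = 341 Gt/yr × 102 yr = 3.478×10^4 Gt = 3.478×10^16 kg.
ρ_w = 1029 kg m⁻³, so water volume = 3.478×10^16 / 1029 = 3.380×10^13 m³.
Δh = 3.380×10^13 / 3.68×10^14 = 0.0919 m = 91.9 mm.

≈ 91.9 mm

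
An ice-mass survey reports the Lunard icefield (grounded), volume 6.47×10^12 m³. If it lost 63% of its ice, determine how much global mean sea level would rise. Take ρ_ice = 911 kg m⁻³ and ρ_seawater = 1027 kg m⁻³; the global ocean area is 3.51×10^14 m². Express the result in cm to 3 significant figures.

≈ 1.03 cm

Lunard: 0.63 × 6.47×10^12 m³ × (911/1027) = 3.616×10^12 m³ of water.
Spread over 3.51×10^14 m² of ocean, Δh = 3.616×10^12 / 3.51×10^14 = 0.0103 m = 1.03 cm.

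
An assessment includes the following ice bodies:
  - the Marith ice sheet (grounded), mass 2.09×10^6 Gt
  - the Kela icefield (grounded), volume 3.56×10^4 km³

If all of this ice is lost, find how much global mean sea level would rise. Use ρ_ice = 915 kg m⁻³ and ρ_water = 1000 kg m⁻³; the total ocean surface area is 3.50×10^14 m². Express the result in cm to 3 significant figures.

≈ 606 cm

Marith: 2.09×10^6 Gt = 2.090×10^18 kg; dividing by ρ_w = 1000 kg m⁻³ gives 2.090×10^15 m³ of water.
Kela: 3.56×10^4 km³ × (915/1000) = 3.257×10^4 km³ of water.
Total added water ≈ 2.123×10^15 m³ over 3.50×10^14 m² → Δh = 6.06 m = 606 cm.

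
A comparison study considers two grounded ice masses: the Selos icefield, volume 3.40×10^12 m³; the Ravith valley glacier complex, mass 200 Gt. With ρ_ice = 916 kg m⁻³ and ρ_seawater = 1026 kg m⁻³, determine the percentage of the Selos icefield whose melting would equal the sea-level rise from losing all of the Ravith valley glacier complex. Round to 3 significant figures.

Equal sea-level rise means equal mass of meltwater, i.e. equal mass of ice lost.
Ice mass of Ravith: 2.000×10^14 kg; ice mass of Selos: 3.114×10^15 kg.
Fraction required = 2.000×10^14 / 3.114×10^15 = 0.0642 → 6.42 %.

≈ 6.42 %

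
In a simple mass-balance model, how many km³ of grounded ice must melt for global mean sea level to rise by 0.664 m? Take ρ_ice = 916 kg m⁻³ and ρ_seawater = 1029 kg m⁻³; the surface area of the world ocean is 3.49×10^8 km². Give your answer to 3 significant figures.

≈ 2.60×10^5 km³

Required water volume = Δh × A = 0.664 m × 3.49×10^14 m² = 2.317×10^14 m³ = 2.317×10^5 km³.
Ice volume = water volume × ρ_w/ρ_ice = 2.317×10^5 × 1029/916 = 2.60×10^5 km³.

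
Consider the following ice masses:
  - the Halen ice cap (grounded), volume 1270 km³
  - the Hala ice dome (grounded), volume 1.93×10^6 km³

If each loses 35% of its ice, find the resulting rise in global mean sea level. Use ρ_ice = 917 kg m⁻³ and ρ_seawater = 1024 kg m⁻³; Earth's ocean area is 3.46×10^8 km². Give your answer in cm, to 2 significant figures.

≈ 170 cm

Halen: 0.35 × 1270 km³ × (917/1024) = 398.1 km³ of water.
Hala: 0.35 × 1.93×10^6 km³ × (917/1024) = 6.049×10^5 km³ of water.
Total added water ≈ 6.053×10^14 m³ over 3.46×10^14 m² → Δh = 1.75 m = 170 cm.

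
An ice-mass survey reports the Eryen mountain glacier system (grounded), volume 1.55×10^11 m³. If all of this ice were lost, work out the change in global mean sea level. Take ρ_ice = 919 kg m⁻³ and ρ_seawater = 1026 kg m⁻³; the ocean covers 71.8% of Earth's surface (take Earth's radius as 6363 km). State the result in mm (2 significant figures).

Eryen: 1.55×10^11 m³ × (919/1026) = 1.388×10^11 m³ of water.
Spread over 3.65×10^14 m² of ocean, Δh = 1.388×10^11 / 3.65×10^14 = 3.80×10^-4 m = 0.38 mm.

≈ 0.38 mm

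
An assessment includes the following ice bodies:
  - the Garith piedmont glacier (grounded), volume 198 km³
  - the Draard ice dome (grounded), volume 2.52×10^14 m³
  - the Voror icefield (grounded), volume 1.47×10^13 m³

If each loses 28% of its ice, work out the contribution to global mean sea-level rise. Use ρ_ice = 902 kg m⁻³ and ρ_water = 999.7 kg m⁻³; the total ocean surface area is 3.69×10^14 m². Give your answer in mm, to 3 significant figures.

Garith: 0.28 × 198 km³ × (902/999.7) = 50.02 km³ of water.
Draard: 0.28 × 2.52×10^14 m³ × (902/999.7) = 6.366×10^13 m³ of water.
Voror: 0.28 × 1.47×10^13 m³ × (902/999.7) = 3.714×10^12 m³ of water.
Total added water ≈ 6.743×10^13 m³ over 3.69×10^14 m² → Δh = 0.183 m = 183 mm.

≈ 183 mm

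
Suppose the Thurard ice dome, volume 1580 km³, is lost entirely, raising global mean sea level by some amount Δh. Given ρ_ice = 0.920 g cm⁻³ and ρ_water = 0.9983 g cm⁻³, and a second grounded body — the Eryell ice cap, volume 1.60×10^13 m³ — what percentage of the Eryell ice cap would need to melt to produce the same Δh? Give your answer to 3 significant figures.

Equal sea-level rise means equal mass of meltwater, i.e. equal mass of ice lost.
Ice mass of Thurard: 1.454×10^15 kg; ice mass of Eryell: 1.472×10^16 kg.
Fraction required = 1.454×10^15 / 1.472×10^16 = 0.0988 → 9.88 %.

≈ 9.88 %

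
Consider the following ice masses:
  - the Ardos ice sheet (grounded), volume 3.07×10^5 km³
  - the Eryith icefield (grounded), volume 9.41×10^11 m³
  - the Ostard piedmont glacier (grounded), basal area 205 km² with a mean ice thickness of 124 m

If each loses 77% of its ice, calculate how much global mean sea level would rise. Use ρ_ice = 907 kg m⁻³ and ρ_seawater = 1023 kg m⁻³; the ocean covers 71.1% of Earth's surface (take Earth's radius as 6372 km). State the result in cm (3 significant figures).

≈ 58.0 cm

Ardos: 0.77 × 3.07×10^5 km³ × (907/1023) = 2.096×10^5 km³ of water.
Eryith: 0.77 × 9.41×10^11 m³ × (907/1023) = 6.424×10^11 m³ of water.
Ostard: ice volume = 205 km² × 124 m = 25.42 km³; 0.77 × 25.42 × (907/1023) = 17.35 km³ of water.
Total added water ≈ 2.102×10^14 m³ over 3.63×10^14 m² → Δh = 0.580 m = 58.0 cm.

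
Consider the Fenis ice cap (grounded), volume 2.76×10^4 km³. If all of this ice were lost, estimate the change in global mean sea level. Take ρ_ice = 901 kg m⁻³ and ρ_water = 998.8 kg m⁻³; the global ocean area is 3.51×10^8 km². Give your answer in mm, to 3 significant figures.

≈ 70.9 mm

Fenis: 2.76×10^4 km³ × (901/998.8) = 2.490×10^4 km³ of water.
Spread over 3.51×10^14 m² of ocean, Δh = 2.490×10^13 / 3.51×10^14 = 0.0709 m = 70.9 mm.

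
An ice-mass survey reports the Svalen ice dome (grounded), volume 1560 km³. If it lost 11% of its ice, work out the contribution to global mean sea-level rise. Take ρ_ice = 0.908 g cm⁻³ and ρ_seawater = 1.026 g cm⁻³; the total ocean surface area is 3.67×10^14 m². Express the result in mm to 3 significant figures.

≈ 0.414 mm

Svalen: 0.11 × 1560 km³ × (908/1026) = 151.9 km³ of water.
Spread over 3.67×10^14 m² of ocean, Δh = 1.519×10^11 / 3.67×10^14 = 4.14×10^-4 m = 0.414 mm.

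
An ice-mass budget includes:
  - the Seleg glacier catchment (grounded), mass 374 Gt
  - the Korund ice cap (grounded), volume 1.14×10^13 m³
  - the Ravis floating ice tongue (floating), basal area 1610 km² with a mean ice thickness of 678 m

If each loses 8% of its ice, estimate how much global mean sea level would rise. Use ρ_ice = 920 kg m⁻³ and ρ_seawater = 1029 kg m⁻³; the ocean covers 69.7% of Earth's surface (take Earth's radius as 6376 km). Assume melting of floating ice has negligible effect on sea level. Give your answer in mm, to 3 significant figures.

≈ 2.37 mm

Seleg: 0.08 × 374 Gt = 2.992×10^13 kg; dividing by ρ_w = 1029 kg m⁻³ gives 2.908×10^10 m³ of water.
Korund: 0.08 × 1.14×10^13 m³ × (920/1029) = 8.154×10^11 m³ of water.
The Ravis floating ice tongue is floating and already displaces its own weight of water, so its melt adds essentially nothing to sea level.
Total added water ≈ 8.445×10^11 m³ over 3.56×10^14 m² → Δh = 2.37×10^-3 m = 2.37 mm.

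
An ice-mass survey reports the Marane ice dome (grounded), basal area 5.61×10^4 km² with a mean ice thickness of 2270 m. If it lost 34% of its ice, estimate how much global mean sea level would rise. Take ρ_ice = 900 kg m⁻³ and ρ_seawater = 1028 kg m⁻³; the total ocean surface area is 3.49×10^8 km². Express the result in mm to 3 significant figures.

Marane: ice volume = 5.61×10^4 km² × 2270 m = 1.273×10^5 km³; 0.34 × 1.273×10^5 × (900/1028) = 3.791×10^4 km³ of water.
Spread over 3.49×10^14 m² of ocean, Δh = 3.791×10^13 / 3.49×10^14 = 0.109 m = 109 mm.

≈ 109 mm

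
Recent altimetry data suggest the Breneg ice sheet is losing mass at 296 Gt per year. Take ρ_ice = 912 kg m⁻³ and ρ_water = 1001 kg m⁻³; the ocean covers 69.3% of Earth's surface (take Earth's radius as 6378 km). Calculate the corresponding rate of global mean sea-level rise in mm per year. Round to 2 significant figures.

ρ_w = 1001 kg m⁻³. Annual water volume added = 296 Gt / ρ_w = 2.960×10^14 kg / 1001 kg m⁻³ = 2.957×10^11 m³.
Δh per year = 2.957×10^11 / 3.54×10^14 = 8.35×10^-4 m = 0.83 mm.

≈ 0.83 mm/yr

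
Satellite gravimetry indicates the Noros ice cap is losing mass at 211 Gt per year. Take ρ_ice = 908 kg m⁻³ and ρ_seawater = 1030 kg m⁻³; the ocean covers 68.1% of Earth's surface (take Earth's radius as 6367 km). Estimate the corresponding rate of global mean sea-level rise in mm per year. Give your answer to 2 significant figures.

≈ 0.59 mm/yr

ρ_w = 1030 kg m⁻³. Annual water volume added = 211 Gt / ρ_w = 2.110×10^14 kg / 1030 kg m⁻³ = 2.049×10^11 m³.
Δh per year = 2.049×10^11 / 3.47×10^14 = 5.90×10^-4 m = 0.59 mm.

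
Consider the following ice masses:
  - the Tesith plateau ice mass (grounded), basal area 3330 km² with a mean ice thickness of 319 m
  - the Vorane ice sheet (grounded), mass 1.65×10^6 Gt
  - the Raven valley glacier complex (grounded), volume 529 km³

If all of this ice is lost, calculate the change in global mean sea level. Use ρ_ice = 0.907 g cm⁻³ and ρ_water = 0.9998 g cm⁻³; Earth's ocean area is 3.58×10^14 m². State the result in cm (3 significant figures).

≈ 461 cm

Tesith: ice volume = 3330 km² × 319 m = 1062 km³; 1062 × (907/999.8) = 963.7 km³ of water.
Vorane: 1.65×10^6 Gt = 1.650×10^18 kg; dividing by ρ_w = 0.9998 g cm⁻³ = 999.8 kg m⁻³ gives 1.650×10^15 m³ of water.
Raven: 529 km³ × (907/999.8) = 479.9 km³ of water.
Total added water ≈ 1.652×10^15 m³ over 3.58×10^14 m² → Δh = 4.61 m = 461 cm.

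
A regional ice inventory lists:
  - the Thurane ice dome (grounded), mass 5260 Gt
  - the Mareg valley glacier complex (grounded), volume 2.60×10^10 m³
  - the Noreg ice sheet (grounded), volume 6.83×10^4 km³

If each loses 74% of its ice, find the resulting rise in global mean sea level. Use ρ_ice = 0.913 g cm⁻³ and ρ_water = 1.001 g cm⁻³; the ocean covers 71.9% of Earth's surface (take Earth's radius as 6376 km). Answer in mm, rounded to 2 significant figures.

Thurane: 0.74 × 5260 Gt = 3.892×10^15 kg; dividing by ρ_w = 1.001 g cm⁻³ = 1001 kg m⁻³ gives 3.889×10^12 m³ of water.
Mareg: 0.74 × 2.60×10^10 m³ × (913/1001) = 1.755×10^10 m³ of water.
Noreg: 0.74 × 6.83×10^4 km³ × (913/1001) = 4.610×10^4 km³ of water.
Total added water ≈ 5.000×10^13 m³ over 3.67×10^14 m² → Δh = 0.136 m = 140 mm.

≈ 140 mm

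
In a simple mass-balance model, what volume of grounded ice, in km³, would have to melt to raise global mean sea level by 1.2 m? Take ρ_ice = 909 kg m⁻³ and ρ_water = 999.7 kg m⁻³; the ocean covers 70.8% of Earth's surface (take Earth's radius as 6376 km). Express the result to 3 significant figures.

Required water volume = Δh × A = 1.2 m × 3.62×10^14 m² = 4.340×10^14 m³ = 4.340×10^5 km³.
Ice volume = water volume × ρ_w/ρ_ice = 4.340×10^5 × 999.7/909 = 4.77×10^5 km³.

≈ 4.77×10^5 km³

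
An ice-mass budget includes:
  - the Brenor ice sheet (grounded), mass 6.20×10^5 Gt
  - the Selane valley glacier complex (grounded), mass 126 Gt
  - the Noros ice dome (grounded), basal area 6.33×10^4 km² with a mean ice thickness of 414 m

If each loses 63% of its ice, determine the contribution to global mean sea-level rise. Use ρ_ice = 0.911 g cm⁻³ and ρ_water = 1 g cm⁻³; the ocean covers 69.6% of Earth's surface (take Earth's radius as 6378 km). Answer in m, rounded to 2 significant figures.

≈ 1.1 m

Brenor: 0.63 × 6.20×10^5 Gt = 3.906×10^17 kg; dividing by ρ_w = 1 g cm⁻³ = 1000 kg m⁻³ gives 3.906×10^14 m³ of water.
Selane: 0.63 × 126 Gt = 7.938×10^13 kg; dividing by ρ_w = 1000 kg m⁻³ gives 7.938×10^10 m³ of water.
Noros: ice volume = 6.33×10^4 km² × 414 m = 2.621×10^4 km³; 0.63 × 2.621×10^4 × (911/1000) = 1.504×10^4 km³ of water.
Total added water ≈ 4.057×10^14 m³ over 3.56×10^14 m² → Δh = 1.14 m.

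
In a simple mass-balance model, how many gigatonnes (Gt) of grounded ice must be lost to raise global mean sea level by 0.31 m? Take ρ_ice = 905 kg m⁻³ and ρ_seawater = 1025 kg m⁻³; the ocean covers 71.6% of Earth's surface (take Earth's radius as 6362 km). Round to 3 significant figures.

≈ 1.16×10^5 Gt

Required water volume = Δh × A = 0.31 m × 3.64×10^14 m² = 1.129×10^14 m³.
ρ_w = 1025 kg m⁻³, so the mass of water = 1.129×10^14 m³ × 1025 kg m⁻³ = 1.157×10^17 kg = 1.16×10^5 Gt (and the same mass of ice, by conservation).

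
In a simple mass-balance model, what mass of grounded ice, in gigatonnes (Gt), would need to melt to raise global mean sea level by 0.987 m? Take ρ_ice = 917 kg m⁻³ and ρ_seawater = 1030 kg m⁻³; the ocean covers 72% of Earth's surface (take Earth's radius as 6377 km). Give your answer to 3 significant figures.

Required water volume = Δh × A = 0.987 m × 3.68×10^14 m² = 3.632×10^14 m³.
ρ_w = 1030 kg m⁻³, so the mass of water = 3.632×10^14 m³ × 1030 kg m⁻³ = 3.740×10^17 kg = 3.74×10^5 Gt (and the same mass of ice, by conservation).

≈ 3.74×10^5 Gt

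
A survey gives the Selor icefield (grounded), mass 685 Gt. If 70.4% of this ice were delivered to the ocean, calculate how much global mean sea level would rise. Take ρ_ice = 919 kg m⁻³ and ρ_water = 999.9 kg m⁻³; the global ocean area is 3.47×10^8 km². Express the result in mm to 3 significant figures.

Selor: 0.704 × 685 Gt = 4.822×10^14 kg; dividing by ρ_w = 999.9 kg m⁻³ gives 4.823×10^11 m³ of water.
Spread over 3.47×10^14 m² of ocean, Δh = 4.823×10^11 / 3.47×10^14 = 1.39×10^-3 m = 1.39 mm.

≈ 1.39 mm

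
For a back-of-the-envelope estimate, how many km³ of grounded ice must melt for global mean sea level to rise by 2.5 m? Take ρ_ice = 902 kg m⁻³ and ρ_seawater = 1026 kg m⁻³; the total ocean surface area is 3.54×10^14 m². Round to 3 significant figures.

≈ 1.01×10^6 km³

Required water volume = Δh × A = 2.5 m × 3.54×10^14 m² = 8.850×10^14 m³ = 8.850×10^5 km³.
Ice volume = water volume × ρ_w/ρ_ice = 8.850×10^5 × 1026/902 = 1.01×10^6 km³.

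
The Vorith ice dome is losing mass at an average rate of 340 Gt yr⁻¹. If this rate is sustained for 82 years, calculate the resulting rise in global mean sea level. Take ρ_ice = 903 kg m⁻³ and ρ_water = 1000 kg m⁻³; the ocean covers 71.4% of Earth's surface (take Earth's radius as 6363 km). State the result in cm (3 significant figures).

Total mass lost = 340 Gt/yr × 82 yr = 2.788×10^4 Gt = 2.788×10^16 kg.
ρ_w = 1000 kg m⁻³, so water volume = 2.788×10^16 / 1000 = 2.788×10^13 m³.
Δh = 2.788×10^13 / 3.63×10^14 = 0.0767 m = 7.67 cm.

≈ 7.67 cm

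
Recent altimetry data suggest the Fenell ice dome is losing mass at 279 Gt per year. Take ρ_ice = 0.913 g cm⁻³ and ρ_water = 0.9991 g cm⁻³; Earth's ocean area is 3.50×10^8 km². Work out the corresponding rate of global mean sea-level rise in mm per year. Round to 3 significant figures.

≈ 0.798 mm/yr

ρ_w = 0.9991 g cm⁻³ = 999.1 kg m⁻³. Annual water volume added = 279 Gt / ρ_w = 2.790×10^14 kg / 999.1 kg m⁻³ = 2.793×10^11 m³.
Δh per year = 2.793×10^11 / 3.50×10^14 = 7.98×10^-4 m = 0.798 mm.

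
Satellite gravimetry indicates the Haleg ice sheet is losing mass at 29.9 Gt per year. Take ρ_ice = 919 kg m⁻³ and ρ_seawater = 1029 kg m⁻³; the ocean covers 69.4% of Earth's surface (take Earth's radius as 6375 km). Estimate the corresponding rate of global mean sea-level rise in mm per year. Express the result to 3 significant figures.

≈ 0.0820 mm/yr

ρ_w = 1029 kg m⁻³. Annual water volume added = 29.9 Gt / ρ_w = 2.990×10^13 kg / 1029 kg m⁻³ = 2.906×10^10 m³.
Δh per year = 2.906×10^10 / 3.54×10^14 = 8.20×10^-5 m = 0.0820 mm.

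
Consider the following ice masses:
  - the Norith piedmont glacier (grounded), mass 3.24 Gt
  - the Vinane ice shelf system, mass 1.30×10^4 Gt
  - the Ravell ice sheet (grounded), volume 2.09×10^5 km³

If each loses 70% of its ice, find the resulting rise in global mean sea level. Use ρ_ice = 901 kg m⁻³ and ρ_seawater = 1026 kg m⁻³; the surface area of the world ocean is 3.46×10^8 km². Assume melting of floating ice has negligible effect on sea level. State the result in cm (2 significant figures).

≈ 37 cm

Norith: 0.7 × 3.24 Gt = 2.268×10^12 kg; dividing by ρ_w = 1026 kg m⁻³ gives 2.211×10^9 m³ of water.
The Vinane ice shelf system is floating and already displaces its own weight of water, so its melt adds essentially nothing to sea level.
Ravell: 0.7 × 2.09×10^5 km³ × (901/1026) = 1.285×10^5 km³ of water.
Total added water ≈ 1.285×10^14 m³ over 3.46×10^14 m² → Δh = 0.371 m = 37 cm.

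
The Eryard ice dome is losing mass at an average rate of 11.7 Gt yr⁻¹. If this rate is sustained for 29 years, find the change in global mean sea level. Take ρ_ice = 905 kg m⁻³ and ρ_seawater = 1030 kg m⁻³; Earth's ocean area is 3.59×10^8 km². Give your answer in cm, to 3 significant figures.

≈ 0.0918 cm

Total mass lost = 11.7 Gt/yr × 29 yr = 339.3 Gt = 3.393×10^14 kg.
ρ_w = 1030 kg m⁻³, so water volume = 3.393×10^14 / 1030 = 3.294×10^11 m³.
Δh = 3.294×10^11 / 3.59×10^14 = 9.18×10^-4 m = 0.0918 cm.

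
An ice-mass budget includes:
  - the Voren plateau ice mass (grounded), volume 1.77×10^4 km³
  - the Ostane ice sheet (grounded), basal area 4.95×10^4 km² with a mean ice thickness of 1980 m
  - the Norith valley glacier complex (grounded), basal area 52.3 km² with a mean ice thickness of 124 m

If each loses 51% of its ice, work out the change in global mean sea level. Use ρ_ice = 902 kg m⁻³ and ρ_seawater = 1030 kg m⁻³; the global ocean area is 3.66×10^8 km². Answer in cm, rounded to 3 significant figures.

≈ 14.1 cm

Voren: 0.51 × 1.77×10^4 km³ × (902/1030) = 7905 km³ of water.
Ostane: ice volume = 4.95×10^4 km² × 1980 m = 9.801×10^4 km³; 0.51 × 9.801×10^4 × (902/1030) = 4.377×10^4 km³ of water.
Norith: ice volume = 52.3 km² × 124 m = 6.485 km³; 0.51 × 6.485 × (902/1030) = 2.896 km³ of water.
Total added water ≈ 5.168×10^13 m³ over 3.66×10^14 m² → Δh = 0.141 m = 14.1 cm.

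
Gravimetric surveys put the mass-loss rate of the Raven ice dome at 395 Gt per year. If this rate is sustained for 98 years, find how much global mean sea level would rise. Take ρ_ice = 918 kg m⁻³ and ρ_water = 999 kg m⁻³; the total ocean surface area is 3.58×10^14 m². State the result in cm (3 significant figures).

Total mass lost = 395 Gt/yr × 98 yr = 3.871×10^4 Gt = 3.871×10^16 kg.
ρ_w = 999 kg m⁻³, so water volume = 3.871×10^16 / 999 = 3.875×10^13 m³.
Δh = 3.875×10^13 / 3.58×10^14 = 0.108 m = 10.8 cm.

≈ 10.8 cm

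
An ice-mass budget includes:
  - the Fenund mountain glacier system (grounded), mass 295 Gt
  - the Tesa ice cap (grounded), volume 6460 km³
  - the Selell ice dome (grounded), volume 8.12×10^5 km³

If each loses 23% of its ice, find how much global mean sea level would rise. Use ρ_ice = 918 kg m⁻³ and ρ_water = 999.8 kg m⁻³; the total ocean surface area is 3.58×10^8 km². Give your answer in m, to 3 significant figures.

Fenund: 0.23 × 295 Gt = 6.785×10^13 kg; dividing by ρ_w = 999.8 kg m⁻³ gives 6.786×10^10 m³ of water.
Tesa: 0.23 × 6460 km³ × (918/999.8) = 1364 km³ of water.
Selell: 0.23 × 8.12×10^5 km³ × (918/999.8) = 1.715×10^5 km³ of water.
Total added water ≈ 1.729×10^14 m³ over 3.58×10^14 m² → Δh = 0.483 m.

≈ 0.483 m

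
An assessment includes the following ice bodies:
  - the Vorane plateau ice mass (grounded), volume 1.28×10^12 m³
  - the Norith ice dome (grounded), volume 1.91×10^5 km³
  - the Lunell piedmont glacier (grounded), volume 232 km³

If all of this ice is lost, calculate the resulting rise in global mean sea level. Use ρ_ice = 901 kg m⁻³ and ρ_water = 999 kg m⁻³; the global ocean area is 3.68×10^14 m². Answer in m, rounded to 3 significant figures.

Vorane: 1.28×10^12 m³ × (901/999) = 1.154×10^12 m³ of water.
Norith: 1.91×10^5 km³ × (901/999) = 1.723×10^5 km³ of water.
Lunell: 232 km³ × (901/999) = 209.2 km³ of water.
Total added water ≈ 1.736×10^14 m³ over 3.68×10^14 m² → Δh = 0.472 m.

≈ 0.472 m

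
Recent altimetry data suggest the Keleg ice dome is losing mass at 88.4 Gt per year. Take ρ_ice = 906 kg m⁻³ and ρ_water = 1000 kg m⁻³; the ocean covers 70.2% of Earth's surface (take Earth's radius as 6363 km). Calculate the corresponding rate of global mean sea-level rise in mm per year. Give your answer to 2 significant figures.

≈ 0.25 mm/yr

ρ_w = 1000 kg m⁻³. Annual water volume added = 88.4 Gt / ρ_w = 8.840×10^13 kg / 1000 kg m⁻³ = 8.840×10^10 m³.
Δh per year = 8.840×10^10 / 3.57×10^14 = 2.48×10^-4 m = 0.25 mm.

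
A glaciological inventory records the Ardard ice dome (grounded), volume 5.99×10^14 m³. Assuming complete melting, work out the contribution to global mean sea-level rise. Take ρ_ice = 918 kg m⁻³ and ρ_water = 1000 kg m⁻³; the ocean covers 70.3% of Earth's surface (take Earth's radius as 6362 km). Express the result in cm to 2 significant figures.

≈ 150 cm

Ardard: 5.99×10^14 m³ × (918/1000) = 5.499×10^14 m³ of water.
Spread over 3.58×10^14 m² of ocean, Δh = 5.499×10^14 / 3.58×10^14 = 1.54 m = 150 cm.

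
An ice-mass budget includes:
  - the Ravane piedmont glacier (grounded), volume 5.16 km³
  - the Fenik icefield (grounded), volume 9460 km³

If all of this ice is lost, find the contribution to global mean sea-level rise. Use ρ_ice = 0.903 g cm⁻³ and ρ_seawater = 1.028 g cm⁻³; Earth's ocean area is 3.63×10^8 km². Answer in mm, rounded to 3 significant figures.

Ravane: 5.16 km³ × (903/1028) = 4.533 km³ of water.
Fenik: 9460 km³ × (903/1028) = 8310 km³ of water.
Total added water ≈ 8.314×10^12 m³ over 3.63×10^14 m² → Δh = 0.0229 m = 22.9 mm.

≈ 22.9 mm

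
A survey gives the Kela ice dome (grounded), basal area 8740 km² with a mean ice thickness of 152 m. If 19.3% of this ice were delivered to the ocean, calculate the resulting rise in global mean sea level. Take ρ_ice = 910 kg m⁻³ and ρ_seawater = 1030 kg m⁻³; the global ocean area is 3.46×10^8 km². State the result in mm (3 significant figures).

≈ 0.655 mm

Kela: ice volume = 8740 km² × 152 m = 1328 km³; 0.193 × 1328 × (910/1030) = 226.5 km³ of water.
Spread over 3.46×10^14 m² of ocean, Δh = 2.265×10^11 / 3.46×10^14 = 6.55×10^-4 m = 0.655 mm.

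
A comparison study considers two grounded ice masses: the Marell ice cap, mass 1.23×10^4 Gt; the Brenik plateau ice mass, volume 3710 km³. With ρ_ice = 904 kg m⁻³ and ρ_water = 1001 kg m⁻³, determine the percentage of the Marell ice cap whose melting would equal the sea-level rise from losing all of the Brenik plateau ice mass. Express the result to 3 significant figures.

≈ 27.3 %

Equal sea-level rise means equal mass of meltwater, i.e. equal mass of ice lost.
Ice mass of Brenik: 3.354×10^15 kg; ice mass of Marell: 1.230×10^16 kg.
Fraction required = 3.354×10^15 / 1.230×10^16 = 0.273 → 27.3 %.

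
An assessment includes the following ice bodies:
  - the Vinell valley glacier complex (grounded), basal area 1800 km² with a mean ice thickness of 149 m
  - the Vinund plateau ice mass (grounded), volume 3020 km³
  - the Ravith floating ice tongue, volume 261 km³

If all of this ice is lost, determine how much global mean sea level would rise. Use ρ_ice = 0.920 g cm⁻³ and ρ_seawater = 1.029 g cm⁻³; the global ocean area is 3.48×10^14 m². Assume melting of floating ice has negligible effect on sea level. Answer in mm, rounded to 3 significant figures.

≈ 8.45 mm

Vinell: ice volume = 1800 km² × 149 m = 268.2 km³; 268.2 × (920/1029) = 239.8 km³ of water.
Vinund: 3020 km³ × (920/1029) = 2700 km³ of water.
The Ravith floating ice tongue is floating and already displaces its own weight of water, so its melt adds essentially nothing to sea level.
Total added water ≈ 2.940×10^12 m³ over 3.48×10^14 m² → Δh = 8.45×10^-3 m = 8.45 mm.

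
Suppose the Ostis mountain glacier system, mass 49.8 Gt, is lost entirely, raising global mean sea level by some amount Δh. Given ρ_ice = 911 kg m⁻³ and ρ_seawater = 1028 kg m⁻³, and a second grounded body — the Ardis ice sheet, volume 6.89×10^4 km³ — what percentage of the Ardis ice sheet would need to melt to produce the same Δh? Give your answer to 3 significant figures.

≈ 0.0793 %

Equal sea-level rise means equal mass of meltwater, i.e. equal mass of ice lost.
Ice mass of Ostis: 4.980×10^13 kg; ice mass of Ardis: 6.277×10^16 kg.
Fraction required = 4.980×10^13 / 6.277×10^16 = 7.93×10^-4 → 0.0793 %.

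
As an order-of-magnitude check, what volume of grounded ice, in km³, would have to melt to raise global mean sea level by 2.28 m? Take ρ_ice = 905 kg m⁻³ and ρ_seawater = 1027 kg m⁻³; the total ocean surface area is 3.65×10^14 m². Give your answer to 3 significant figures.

Required water volume = Δh × A = 2.28 m × 3.65×10^14 m² = 8.322×10^14 m³ = 8.322×10^5 km³.
Ice volume = water volume × ρ_w/ρ_ice = 8.322×10^5 × 1027/905 = 9.44×10^5 km³.

≈ 9.44×10^5 km³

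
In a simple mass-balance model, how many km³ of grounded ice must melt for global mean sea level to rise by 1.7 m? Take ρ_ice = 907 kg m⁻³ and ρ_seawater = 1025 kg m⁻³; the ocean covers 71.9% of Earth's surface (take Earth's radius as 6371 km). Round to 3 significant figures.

Required water volume = Δh × A = 1.7 m × 3.67×10^14 m² = 6.235×10^14 m³ = 6.235×10^5 km³.
Ice volume = water volume × ρ_w/ρ_ice = 6.235×10^5 × 1025/907 = 7.05×10^5 km³.

≈ 7.05×10^5 km³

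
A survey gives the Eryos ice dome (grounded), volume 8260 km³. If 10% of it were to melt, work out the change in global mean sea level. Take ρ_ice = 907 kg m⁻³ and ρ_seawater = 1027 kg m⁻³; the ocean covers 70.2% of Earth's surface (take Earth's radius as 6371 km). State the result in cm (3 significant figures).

Eryos: 0.1 × 8260 km³ × (907/1027) = 729.5 km³ of water.
Spread over 3.58×10^14 m² of ocean, Δh = 7.295×10^11 / 3.58×10^14 = 2.04×10^-3 m = 0.204 cm.

≈ 0.204 cm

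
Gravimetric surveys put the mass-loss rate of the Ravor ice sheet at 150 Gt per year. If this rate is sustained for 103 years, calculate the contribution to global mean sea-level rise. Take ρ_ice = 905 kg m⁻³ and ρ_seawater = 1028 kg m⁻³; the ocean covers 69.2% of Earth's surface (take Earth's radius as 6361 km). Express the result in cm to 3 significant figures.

≈ 4.27 cm

Total mass lost = 150 Gt/yr × 103 yr = 1.545×10^4 Gt = 1.545×10^16 kg.
ρ_w = 1028 kg m⁻³, so water volume = 1.545×10^16 / 1028 = 1.503×10^13 m³.
Δh = 1.503×10^13 / 3.52×10^14 = 0.0427 m = 4.27 cm.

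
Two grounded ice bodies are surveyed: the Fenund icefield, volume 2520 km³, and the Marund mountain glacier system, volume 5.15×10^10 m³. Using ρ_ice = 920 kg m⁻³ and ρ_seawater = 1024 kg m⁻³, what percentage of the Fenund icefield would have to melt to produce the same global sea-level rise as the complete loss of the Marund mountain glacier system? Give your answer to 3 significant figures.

≈ 2.04 %

Equal sea-level rise means equal mass of meltwater, i.e. equal mass of ice lost.
Ice mass of Marund: 4.738×10^13 kg; ice mass of Fenund: 2.318×10^15 kg.
Fraction required = 4.738×10^13 / 2.318×10^15 = 0.0204 → 2.04 %.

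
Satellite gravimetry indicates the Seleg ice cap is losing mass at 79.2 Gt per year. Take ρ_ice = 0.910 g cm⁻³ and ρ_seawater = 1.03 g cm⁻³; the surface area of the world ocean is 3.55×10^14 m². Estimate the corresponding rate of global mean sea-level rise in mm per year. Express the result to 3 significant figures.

ρ_w = 1.03 g cm⁻³ = 1030 kg m⁻³. Annual water volume added = 79.2 Gt / ρ_w = 7.920×10^13 kg / 1030 kg m⁻³ = 7.689×10^10 m³.
Δh per year = 7.689×10^10 / 3.55×10^14 = 2.17×10^-4 m = 0.217 mm.

≈ 0.217 mm/yr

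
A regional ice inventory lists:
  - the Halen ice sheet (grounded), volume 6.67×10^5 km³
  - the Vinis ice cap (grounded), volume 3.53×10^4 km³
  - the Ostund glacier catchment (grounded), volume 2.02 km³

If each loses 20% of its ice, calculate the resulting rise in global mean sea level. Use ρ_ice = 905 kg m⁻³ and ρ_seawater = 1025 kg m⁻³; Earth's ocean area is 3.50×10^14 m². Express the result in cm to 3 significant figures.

Halen: 0.2 × 6.67×10^5 km³ × (905/1025) = 1.178×10^5 km³ of water.
Vinis: 0.2 × 3.53×10^4 km³ × (905/1025) = 6233 km³ of water.
Ostund: 0.2 × 2.02 km³ × (905/1025) = 0.3567 km³ of water.
Total added water ≈ 1.240×10^14 m³ over 3.50×10^14 m² → Δh = 0.354 m = 35.4 cm.

≈ 35.4 cm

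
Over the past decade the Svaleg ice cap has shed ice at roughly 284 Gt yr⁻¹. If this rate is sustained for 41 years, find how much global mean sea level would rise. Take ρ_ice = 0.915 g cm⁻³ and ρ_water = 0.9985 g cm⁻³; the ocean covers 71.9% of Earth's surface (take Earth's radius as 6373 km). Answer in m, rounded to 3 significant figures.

Total mass lost = 284 Gt/yr × 41 yr = 1.164×10^4 Gt = 1.164×10^16 kg.
ρ_w = 0.9985 g cm⁻³ = 998.5 kg m⁻³, so water volume = 1.164×10^16 / 998.5 = 1.166×10^13 m³.
Δh = 1.166×10^13 / 3.67×10^14 = 0.0318 m.

≈ 0.0318 m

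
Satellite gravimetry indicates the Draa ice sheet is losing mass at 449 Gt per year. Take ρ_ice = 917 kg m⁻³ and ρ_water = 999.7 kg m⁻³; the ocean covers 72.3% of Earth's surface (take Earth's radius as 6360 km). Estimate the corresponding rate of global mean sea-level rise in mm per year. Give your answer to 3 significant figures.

ρ_w = 999.7 kg m⁻³. Annual water volume added = 449 Gt / ρ_w = 4.490×10^14 kg / 999.7 kg m⁻³ = 4.491×10^11 m³.
Δh per year = 4.491×10^11 / 3.68×10^14 = 1.22×10^-3 m = 1.22 mm.

≈ 1.22 mm/yr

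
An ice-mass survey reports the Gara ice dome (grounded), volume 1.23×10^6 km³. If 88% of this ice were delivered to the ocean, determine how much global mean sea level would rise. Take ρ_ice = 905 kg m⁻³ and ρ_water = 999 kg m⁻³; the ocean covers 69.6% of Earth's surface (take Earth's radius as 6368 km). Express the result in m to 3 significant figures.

≈ 2.76 m

Gara: 0.88 × 1.23×10^6 km³ × (905/999) = 9.806×10^5 km³ of water.
Spread over 3.55×10^14 m² of ocean, Δh = 9.806×10^14 / 3.55×10^14 = 2.76 m.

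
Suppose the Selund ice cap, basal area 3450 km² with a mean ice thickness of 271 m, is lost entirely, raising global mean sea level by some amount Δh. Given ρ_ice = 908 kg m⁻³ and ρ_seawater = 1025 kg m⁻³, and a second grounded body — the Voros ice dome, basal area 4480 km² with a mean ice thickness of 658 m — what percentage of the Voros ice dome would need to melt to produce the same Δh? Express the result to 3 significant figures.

Equal sea-level rise means equal mass of meltwater, i.e. equal mass of ice lost.
Ice mass of Selund: 8.489×10^14 kg; ice mass of Voros: 2.677×10^15 kg.
Fraction required = 8.489×10^14 / 2.677×10^15 = 0.317 → 31.7 %.

≈ 31.7 %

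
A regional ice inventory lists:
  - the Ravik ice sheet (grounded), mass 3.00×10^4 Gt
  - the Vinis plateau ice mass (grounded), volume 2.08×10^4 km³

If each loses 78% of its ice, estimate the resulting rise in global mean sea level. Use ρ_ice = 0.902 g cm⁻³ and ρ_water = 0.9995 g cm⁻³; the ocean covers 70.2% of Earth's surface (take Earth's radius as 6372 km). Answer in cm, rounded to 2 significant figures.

≈ 11 cm

Ravik: 0.78 × 3.00×10^4 Gt = 2.340×10^16 kg; dividing by ρ_w = 0.9995 g cm⁻³ = 999.5 kg m⁻³ gives 2.341×10^13 m³ of water.
Vinis: 0.78 × 2.08×10^4 km³ × (902/999.5) = 1.464×10^4 km³ of water.
Total added water ≈ 3.805×10^13 m³ over 3.58×10^14 m² → Δh = 0.106 m = 11 cm.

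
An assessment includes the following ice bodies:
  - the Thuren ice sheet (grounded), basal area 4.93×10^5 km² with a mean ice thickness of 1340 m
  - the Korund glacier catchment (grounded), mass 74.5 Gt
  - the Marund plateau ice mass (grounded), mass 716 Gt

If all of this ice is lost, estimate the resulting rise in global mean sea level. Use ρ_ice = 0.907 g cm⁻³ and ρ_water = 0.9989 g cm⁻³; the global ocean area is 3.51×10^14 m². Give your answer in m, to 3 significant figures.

≈ 1.71 m

Thuren: ice volume = 4.93×10^5 km² × 1340 m = 6.606×10^5 km³; 6.606×10^5 × (907/998.9) = 5.998×10^5 km³ of water.
Korund: 74.5 Gt = 7.450×10^13 kg; dividing by ρ_w = 0.9989 g cm⁻³ = 998.9 kg m⁻³ gives 7.458×10^10 m³ of water.
Marund: 716 Gt = 7.160×10^14 kg; dividing by ρ_w = 998.9 kg m⁻³ gives 7.168×10^11 m³ of water.
Total added water ≈ 6.006×10^14 m³ over 3.51×10^14 m² → Δh = 1.71 m.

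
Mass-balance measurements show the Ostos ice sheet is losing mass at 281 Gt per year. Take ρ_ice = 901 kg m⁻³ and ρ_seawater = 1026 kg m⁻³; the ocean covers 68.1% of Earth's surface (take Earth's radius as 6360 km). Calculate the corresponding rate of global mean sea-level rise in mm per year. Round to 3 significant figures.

ρ_w = 1026 kg m⁻³. Annual water volume added = 281 Gt / ρ_w = 2.810×10^14 kg / 1026 kg m⁻³ = 2.739×10^11 m³.
Δh per year = 2.739×10^11 / 3.46×10^14 = 7.91×10^-4 m = 0.791 mm.

≈ 0.791 mm/yr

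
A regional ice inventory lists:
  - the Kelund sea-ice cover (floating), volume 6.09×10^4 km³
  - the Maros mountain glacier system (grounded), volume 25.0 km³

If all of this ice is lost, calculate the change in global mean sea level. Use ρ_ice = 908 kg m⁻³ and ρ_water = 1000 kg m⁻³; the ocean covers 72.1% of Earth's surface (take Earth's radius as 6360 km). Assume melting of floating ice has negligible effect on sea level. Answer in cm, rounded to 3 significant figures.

≈ 6.19×10^-3 cm

The Kelund sea-ice cover is floating and already displaces its own weight of water, so its melt adds essentially nothing to sea level.
Maros: 25.0 km³ × (908/1000) = 22.70 km³ of water.
Total added water ≈ 2.270×10^10 m³ over 3.66×10^14 m² → Δh = 6.19×10^-5 m = 6.19×10^-3 cm.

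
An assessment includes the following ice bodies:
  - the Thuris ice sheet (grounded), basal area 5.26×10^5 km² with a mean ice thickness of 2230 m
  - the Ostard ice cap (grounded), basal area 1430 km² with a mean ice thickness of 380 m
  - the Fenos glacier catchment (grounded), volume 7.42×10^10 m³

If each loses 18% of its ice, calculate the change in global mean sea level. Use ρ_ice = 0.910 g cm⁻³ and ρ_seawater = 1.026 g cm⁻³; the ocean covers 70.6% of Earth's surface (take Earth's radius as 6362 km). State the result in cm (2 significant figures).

Thuris: ice volume = 5.26×10^5 km² × 2230 m = 1.173×10^6 km³; 0.18 × 1.173×10^6 × (910/1026) = 1.873×10^5 km³ of water.
Ostard: ice volume = 1430 km² × 380 m = 543.4 km³; 0.18 × 543.4 × (910/1026) = 86.75 km³ of water.
Fenos: 0.18 × 7.42×10^10 m³ × (910/1026) = 1.185×10^10 m³ of water.
Total added water ≈ 1.874×10^14 m³ over 3.59×10^14 m² → Δh = 0.522 m = 52 cm.

≈ 52 cm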